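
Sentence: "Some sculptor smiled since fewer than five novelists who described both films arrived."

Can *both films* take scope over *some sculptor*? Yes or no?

No

*both films* occurs within the relative clause *who described both films*, which is itself inside the adjunct *since fewer than five novelists who described both films arrived*.
Two island boundaries intervene — the relative clause and the adjunct. Either alone would block QR.
*both films* is confined to the island and cannot take scope over *some sculptor*.
(Only the surface reading survives: one fixed sculptor with respect to all the relevant films.)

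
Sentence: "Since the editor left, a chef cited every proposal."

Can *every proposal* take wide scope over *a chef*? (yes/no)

Neither queried DP is inside the adjunct, so the adjunct-island constraint does not apply.
Since no island is crossed, the inverse ordering is licensed alongside surface scope.

Yes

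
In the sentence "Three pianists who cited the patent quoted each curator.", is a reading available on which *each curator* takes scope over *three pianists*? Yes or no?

Yes

Although the sentence contains a relative clause (*who cited the patent*), *each curator* is outside it, in the matrix VP.
Since no island is crossed, the inverse ordering is licensed alongside surface scope.
The sentence is scopally ambiguous between *three pianists* > *each curator* and *each curator* > *three pianists*.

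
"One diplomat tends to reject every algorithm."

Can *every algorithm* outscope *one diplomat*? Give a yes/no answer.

*every algorithm* is the object of the infinitival complement of a raising predicate; raising infinitives are transparent for QR, so the two DPs are in effect clausemates.
No island intervenes, so both surface and inverse scope are derivable.

Yes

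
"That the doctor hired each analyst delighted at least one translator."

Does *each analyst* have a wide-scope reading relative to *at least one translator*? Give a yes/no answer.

No

The DP *each analyst* is contained in the sentential subject *that the doctor hired each analyst*.
Subjects — clausal subjects included — are islands for extraction, and QR is no exception.
The ordering *each analyst* > *at least one translator* is therefore underivable.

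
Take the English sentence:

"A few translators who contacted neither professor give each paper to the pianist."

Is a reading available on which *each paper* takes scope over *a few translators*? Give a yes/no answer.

Although the sentence contains a relative clause (*who contacted neither professor*), *each paper* is outside it, in the matrix VP.
Ordinary QR to a clause-peripheral position gives the wide-scope LF for the lower DP.

Yes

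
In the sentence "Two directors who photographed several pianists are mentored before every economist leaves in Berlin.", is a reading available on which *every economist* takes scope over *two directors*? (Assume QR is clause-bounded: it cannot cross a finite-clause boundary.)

Structurally, *every economist* is inside the adjunct clause *before every economist leaves in Berlin*.
Adjuncts are opaque for quantifier raising; a quantifier in an adjunct stays inside it.
So *every economist* cannot raise to a position above *two directors*.

No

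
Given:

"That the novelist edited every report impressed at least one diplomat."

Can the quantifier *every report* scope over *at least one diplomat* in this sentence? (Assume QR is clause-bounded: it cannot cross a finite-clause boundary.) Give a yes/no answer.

The DP *every report* is contained in the sentential subject *that the novelist edited every report*.
Subjects — clausal subjects included — are islands for extraction, and QR is no exception.
*every report* > *at least one diplomat* would require crossing that boundary, which is illicit.

No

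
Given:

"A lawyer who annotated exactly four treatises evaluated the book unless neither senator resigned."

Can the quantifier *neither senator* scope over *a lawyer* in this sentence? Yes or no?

*neither senator* occurs within the adjunct clause *unless neither senator resigned*.
Adjunct clauses are scope islands: a quantifier inside an adjunct cannot raise into the matrix clause.
*neither senator* is confined to the island and cannot take scope over *a lawyer*.

No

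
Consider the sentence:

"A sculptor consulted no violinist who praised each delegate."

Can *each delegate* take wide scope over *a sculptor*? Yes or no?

*each delegate* is embedded in the relative clause *who praised each delegate* modifying *no violinist*.
QR out of a relative clause is ruled out by the relative-clause island constraint.
*each delegate* > *a sculptor* would require crossing that boundary, which is illicit.
(Only the surface reading survives: one fixed sculptor with respect to all the relevant delegates.)

No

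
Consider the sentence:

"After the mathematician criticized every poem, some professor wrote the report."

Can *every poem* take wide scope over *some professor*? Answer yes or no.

No

Structurally, *every poem* is inside the adjunct clause *after the mathematician criticized every poem*.
Adjunct clauses are scope islands: a quantifier inside an adjunct cannot raise into the matrix clause.
So the wide-scope reading for *every poem* is blocked.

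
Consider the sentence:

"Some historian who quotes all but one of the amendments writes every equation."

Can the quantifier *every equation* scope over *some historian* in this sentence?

Yes

*every equation* sits in the matrix clause, not in the relative clause on *some historian*.
With no island boundary between them, the object can take inverse scope over the subject via ordinary QR within the clause.
The sentence is scopally ambiguous between *some historian* > *every equation* and *every equation* > *some historian*.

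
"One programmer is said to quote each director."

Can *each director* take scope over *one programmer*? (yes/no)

Yes

*each director* is inside a raising infinitive, which is transparent to QR (no CP barrier), so it behaves as a matrix argument.
QR within a single clause is free, so the lower quantifier may take scope over the higher one.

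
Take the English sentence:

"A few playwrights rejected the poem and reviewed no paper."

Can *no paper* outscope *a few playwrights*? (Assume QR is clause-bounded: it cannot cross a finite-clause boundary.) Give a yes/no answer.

Structurally, *no paper* is inside one conjunct of the coordinate structure (*reviewed no paper*).
QR out of a conjunct would have to apply non-ATB, which the CSC forbids.
Hence only narrow scope for *no paper* (under *a few playwrights*) survives.

No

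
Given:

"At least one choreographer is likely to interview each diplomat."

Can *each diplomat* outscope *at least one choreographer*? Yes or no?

The matrix predicate is a raising verb, whose infinitival complement is not a scope island — *each diplomat* can QR into the matrix clause.
Nothing blocks QR of the lower DP to a position above the higher one, so inverse scope is available.

Yes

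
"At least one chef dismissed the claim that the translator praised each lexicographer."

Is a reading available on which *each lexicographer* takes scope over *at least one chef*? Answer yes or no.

No

*each lexicographer* occurs within the complex NP *the claim that the translator praised each lexicographer*.
The Complex NP Constraint bars QR out of the complement clause of a noun.
There is no licit LF on which *each lexicographer* c-commands *at least one chef*.
(Only the surface reading survives: one fixed chef with respect to all the relevant lexicographers.)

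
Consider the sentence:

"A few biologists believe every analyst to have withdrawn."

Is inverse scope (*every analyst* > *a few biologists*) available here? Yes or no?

The ECM infinitive is scope-transparent — *every analyst* is free to raise above *a few biologists*.
Nothing blocks QR of the lower DP to a position above the higher one, so inverse scope is available.

Yes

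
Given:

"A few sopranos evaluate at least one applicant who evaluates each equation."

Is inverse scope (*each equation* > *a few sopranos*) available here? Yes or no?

*each equation* sits inside the relative clause *who evaluates each equation* modifying *at least one applicant*.
A relative clause is a scope island — quantifier raising cannot cross its boundary.
Hence only narrow scope for *each equation* (under *a few sopranos*) survives.

No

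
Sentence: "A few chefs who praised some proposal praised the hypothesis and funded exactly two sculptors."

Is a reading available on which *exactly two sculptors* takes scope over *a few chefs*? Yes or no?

No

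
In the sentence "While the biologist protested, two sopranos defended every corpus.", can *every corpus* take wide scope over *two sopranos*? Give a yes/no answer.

Neither queried DP is inside the adjunct, so the adjunct-island constraint does not apply.
Since no island is crossed, the inverse ordering is licensed alongside surface scope.

Yes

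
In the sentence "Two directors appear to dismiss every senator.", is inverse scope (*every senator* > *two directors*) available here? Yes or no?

*every senator* is inside a raising infinitive, which is transparent to QR (no CP barrier), so it behaves as a matrix argument.
With no island boundary between them, the object can take inverse scope over the subject via ordinary QR within the clause.

Yes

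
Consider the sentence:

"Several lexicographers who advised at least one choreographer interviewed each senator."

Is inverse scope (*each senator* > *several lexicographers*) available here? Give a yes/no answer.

Yes

*each senator* is a matrix argument; only *several lexicographers* is modified by the relative clause *who advised at least one choreographer*, so the RC island is irrelevant to the target quantifier.
Clause-internal QR can adjoin the lower DP above the subject, yielding the inverse reading.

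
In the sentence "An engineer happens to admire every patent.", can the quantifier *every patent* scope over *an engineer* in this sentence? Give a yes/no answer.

Yes

Raising constructions are monoclausal for scope purposes; *every patent* is not separated from *an engineer* by any island.
QR within a single clause is free, so the lower quantifier may take scope over the higher one.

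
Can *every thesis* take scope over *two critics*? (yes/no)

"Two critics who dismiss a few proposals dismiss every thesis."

*every thesis* is a matrix argument; only *two critics* is modified by the relative clause *who dismiss a few proposals*, so the RC island is irrelevant to the target quantifier.
Nothing blocks QR of the lower DP to a position above the higher one, so inverse scope is available.

Yes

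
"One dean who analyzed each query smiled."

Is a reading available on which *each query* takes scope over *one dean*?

The target quantifier *each query* is part of the relative clause *who analyzed each query*.
The relative clause forms an island for QR, so the quantifier is confined to the head noun's restrictor.
So *each query* cannot raise high enough to outscope *one dean*; only the surface ordering *one dean* > *each query* is available.
(Only the surface reading survives: one fixed dean with respect to all the relevant queries.)

No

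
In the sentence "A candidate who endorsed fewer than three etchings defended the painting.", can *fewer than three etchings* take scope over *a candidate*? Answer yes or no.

No

The DP *fewer than three etchings* is contained in the relative clause *who endorsed fewer than three etchings*.
Relative clauses are scope islands: a quantifier cannot QR out of a relative clause to take scope in the matrix clause.
So *fewer than three etchings* cannot raise high enough to outscope *a candidate*; only the surface ordering *a candidate* > *fewer than three etchings* is available.
(Only the surface reading survives: one fixed candidate with respect to all the relevant etchings.)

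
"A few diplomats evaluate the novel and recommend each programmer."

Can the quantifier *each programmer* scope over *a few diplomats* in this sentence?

The target quantifier *each programmer* is part of one conjunct of the coordinate structure (*recommend each programmer*).
Asymmetric QR out of one conjunct violates the Coordinate Structure Constraint.
*each programmer* > *a few diplomats* would require crossing that boundary, which is illicit.

No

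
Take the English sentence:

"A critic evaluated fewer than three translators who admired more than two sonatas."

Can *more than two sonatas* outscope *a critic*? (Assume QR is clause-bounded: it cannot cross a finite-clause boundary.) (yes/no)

*more than two sonatas* is embedded in the relative clause *who admired more than two sonatas* modifying *fewer than three translators*.
QR out of a relative clause is ruled out by the relative-clause island constraint.
So *more than two sonatas* cannot raise high enough to outscope *a critic*; only the surface ordering *a critic* > *more than two sonatas* is available.

No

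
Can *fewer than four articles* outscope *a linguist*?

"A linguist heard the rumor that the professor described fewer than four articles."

No

The DP *fewer than four articles* is contained in the complex NP *the rumor that the professor described fewer than four articles*.
A that-clause complement to a noun is an island; QR cannot cross the NP boundary.
There is no licit LF on which *fewer than four articles* c-commands *a linguist*.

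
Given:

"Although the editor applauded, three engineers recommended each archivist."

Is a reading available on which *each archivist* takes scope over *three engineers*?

The adjunct clause does not contain *each archivist*, which is the matrix object.
Since no island is crossed, the inverse ordering is licensed alongside surface scope.
So *each archivist* > *three engineers* is among the available readings.

Yes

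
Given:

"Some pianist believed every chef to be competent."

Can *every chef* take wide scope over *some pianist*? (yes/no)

This is an ECM construction: *every chef* is the infinitival subject, Case-marked by the matrix verb, and the infinitive is transparent for QR.
QR within a single clause is free, so the lower quantifier may take scope over the higher one.

Yes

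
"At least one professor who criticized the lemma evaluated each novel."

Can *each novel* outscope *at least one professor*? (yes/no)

Yes

The relative clause *who criticized the lemma* modifies *at least one professor*, but *each novel* is not inside that relative clause — it is an argument of the matrix verb.
Since no island is crossed, the inverse ordering is licensed alongside surface scope.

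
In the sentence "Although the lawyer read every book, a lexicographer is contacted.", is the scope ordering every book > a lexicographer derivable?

No

*every book* sits inside the adjunct clause *although the lawyer read every book*.
Scope out of an adjunct clause is unavailable: QR respects the adjunct-island constraint.
*every book* is confined to the island and cannot take scope over *a lexicographer*.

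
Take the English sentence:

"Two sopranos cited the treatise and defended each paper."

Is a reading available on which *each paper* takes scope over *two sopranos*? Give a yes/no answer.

*each paper* sits inside one conjunct of the coordinate structure (*defended each paper*).
QR out of a conjunct would have to apply non-ATB, which the CSC forbids.
So the wide-scope reading for *each paper* is blocked.

No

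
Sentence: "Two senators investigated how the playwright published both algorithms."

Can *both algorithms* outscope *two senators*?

The DP *both algorithms* is contained in the embedded question *how the playwright published both algorithms*.
Embedded wh-clauses are opaque for QR, so the quantifier stays inside the question.
There is no licit LF on which *both algorithms* c-commands *two senators*.

No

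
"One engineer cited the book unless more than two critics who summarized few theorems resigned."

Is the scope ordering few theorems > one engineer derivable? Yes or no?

No

*few theorems* is embedded in the relative clause *who summarized few theorems*, which is itself inside the adjunct *unless more than two critics who summarized few theorems resigned*.
The quantifier would have to escape first the RC and then the adjunct — two independent island violations.
So *few theorems* cannot raise to a position above *one engineer*.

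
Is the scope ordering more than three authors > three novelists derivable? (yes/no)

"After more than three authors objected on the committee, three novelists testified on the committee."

No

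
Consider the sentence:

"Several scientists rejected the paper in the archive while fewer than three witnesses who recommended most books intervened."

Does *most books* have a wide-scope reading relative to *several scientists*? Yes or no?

*most books* is embedded in the relative clause *who recommended most books*, which is itself inside the adjunct *while fewer than three witnesses who recommended most books intervened*.
Both the relative clause and the enclosing adjunct are scope islands; QR cannot cross either.
There is no licit LF on which *most books* c-commands *several scientists*.

No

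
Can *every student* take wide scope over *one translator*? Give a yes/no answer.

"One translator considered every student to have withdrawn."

Yes

The ECM infinitive is scope-transparent — *every student* is free to raise above *one translator*.
Clause-internal QR can adjoin the lower DP above the subject, yielding the inverse reading.
So *every student* > *one translator* is among the available readings.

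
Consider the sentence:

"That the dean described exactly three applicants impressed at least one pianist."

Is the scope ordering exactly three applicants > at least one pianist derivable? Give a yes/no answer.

The DP *exactly three applicants* is contained in the sentential subject *that the dean described exactly three applicants*.
Clausal subjects are scope islands; QR from inside the subject into the matrix is barred.
There is no licit LF on which *exactly three applicants* c-commands *at least one pianist*.

No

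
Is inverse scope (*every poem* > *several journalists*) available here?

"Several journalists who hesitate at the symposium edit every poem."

Although the sentence contains a relative clause (*who hesitate at the symposium*), *every poem* is outside it, in the matrix VP.
QR within a single clause is free, so the lower quantifier may take scope over the higher one.

Yes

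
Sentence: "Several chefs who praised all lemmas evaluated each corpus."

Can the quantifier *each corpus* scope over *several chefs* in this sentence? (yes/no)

The RC *who praised all lemmas* is an island, but *each corpus* is not inside it — it is the matrix object, a clausemate of *several chefs*.
Ordinary QR to a clause-peripheral position gives the wide-scope LF for the lower DP.
The sentence is scopally ambiguous between *several chefs* > *each corpus* and *each corpus* > *several chefs*.

Yes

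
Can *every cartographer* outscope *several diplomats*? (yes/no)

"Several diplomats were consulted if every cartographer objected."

Structurally, *every cartographer* is inside the adjunct clause *if every cartographer objected*.
Adverbial clauses are not L-marked, so they are barriers for QR — the quantifier cannot escape the adjunct.
So *every cartographer* cannot raise high enough to outscope *several diplomats*; only the surface ordering *several diplomats* > *every cartographer* is available.

No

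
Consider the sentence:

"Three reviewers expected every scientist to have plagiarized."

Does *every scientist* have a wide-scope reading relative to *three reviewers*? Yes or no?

Yes

*every scientist* is an ECM subject; ECM complements are not islands, and the embedded quantifier may take matrix scope.
Ordinary QR to a clause-peripheral position gives the wide-scope LF for the lower DP.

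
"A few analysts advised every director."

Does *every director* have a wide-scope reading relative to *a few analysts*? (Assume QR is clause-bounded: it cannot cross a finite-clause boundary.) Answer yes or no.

Yes

*a few analysts* and *every director* are co-arguments of the matrix verb, with nothing but a clause-internal boundary between them.
No island intervenes, so both surface and inverse scope are derivable.
Both orderings are possible: *a few analysts* > *every director* and *every director* > *a few analysts*.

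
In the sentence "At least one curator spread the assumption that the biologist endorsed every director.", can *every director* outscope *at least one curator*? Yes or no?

No

The DP *every director* is contained in the complex NP *the assumption that the biologist endorsed every director*.
Since the clause is the complement of a nominal head, the CNPC blocks scope extraction.
So *every director* cannot raise to a position above *at least one curator*.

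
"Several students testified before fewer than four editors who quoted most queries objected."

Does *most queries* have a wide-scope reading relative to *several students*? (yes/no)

No

The target quantifier *most queries* is part of the relative clause *who quoted most queries*, which is itself inside the adjunct *before fewer than four editors who quoted most queries objected*.
Nested islands: the RC island is itself inside an adjunct island, so wide scope is doubly excluded.
So *most queries* cannot raise to a position above *several students*.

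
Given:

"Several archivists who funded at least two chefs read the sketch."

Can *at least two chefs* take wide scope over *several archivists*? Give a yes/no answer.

No

*at least two chefs* sits inside the relative clause *who funded at least two chefs*.
Relative clauses block scope extraction: QR cannot target a position outside the modified NP.
So *at least two chefs* cannot raise high enough to outscope *several archivists*; only the surface ordering *several archivists* > *at least two chefs* is available.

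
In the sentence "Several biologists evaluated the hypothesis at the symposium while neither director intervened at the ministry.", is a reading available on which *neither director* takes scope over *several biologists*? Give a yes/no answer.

*neither director* occurs within the adjunct clause *while neither director intervened at the ministry*.
Since the clause is an adjunct (not a complement), the Adjunct Condition blocks QR across its edge.
There is no licit LF on which *neither director* c-commands *several biologists*.

No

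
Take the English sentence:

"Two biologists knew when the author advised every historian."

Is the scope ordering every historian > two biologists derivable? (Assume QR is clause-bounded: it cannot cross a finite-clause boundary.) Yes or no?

No

The DP *every historian* is contained in the embedded question *when the author advised every historian*.
Embedded questions are wh-islands: a quantifier inside an indirect question cannot QR into the matrix clause.
Hence only narrow scope for *every historian* (under *two biologists*) survives.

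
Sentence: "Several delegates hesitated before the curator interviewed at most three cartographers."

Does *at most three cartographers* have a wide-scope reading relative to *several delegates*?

Structurally, *at most three cartographers* is inside the adjunct clause *before the curator interviewed at most three cartographers*.
Adjunct clauses are scope islands: a quantifier inside an adjunct cannot raise into the matrix clause.
*at most three cartographers* is confined to the island and cannot take scope over *several delegates*.

No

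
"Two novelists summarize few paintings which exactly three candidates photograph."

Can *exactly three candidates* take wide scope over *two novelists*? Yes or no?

No

The DP *exactly three candidates* is contained in the relative clause *which exactly three candidates photograph* modifying *few paintings*.
Relative clauses are scope islands: a quantifier cannot QR out of a relative clause to take scope in the matrix clause.
*exactly three candidates* is confined to the island and cannot take scope over *two novelists*.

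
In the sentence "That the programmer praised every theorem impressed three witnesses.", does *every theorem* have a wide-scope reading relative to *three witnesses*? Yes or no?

No

The target quantifier *every theorem* is part of the sentential subject *that the programmer praised every theorem*.
Clausal subjects are scope islands; QR from inside the subject into the matrix is barred.
The ordering *every theorem* > *three witnesses* is therefore underivable.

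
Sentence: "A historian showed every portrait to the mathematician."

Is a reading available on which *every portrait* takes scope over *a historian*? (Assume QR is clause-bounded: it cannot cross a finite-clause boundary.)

*a historian* and *every portrait* are co-arguments of the matrix verb, with nothing but a clause-internal boundary between them.
Nothing blocks QR of the lower DP to a position above the higher one, so inverse scope is available.

Yes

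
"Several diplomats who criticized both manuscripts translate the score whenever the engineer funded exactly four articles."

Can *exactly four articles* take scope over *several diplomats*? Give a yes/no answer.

No

The target quantifier *exactly four articles* is part of the adjunct clause *whenever the engineer funded exactly four articles*.
Scope out of an adjunct clause is unavailable: QR respects the adjunct-island constraint.
So *exactly four articles* cannot raise high enough to outscope *several diplomats*; only the surface ordering *several diplomats* > *exactly four articles* is available.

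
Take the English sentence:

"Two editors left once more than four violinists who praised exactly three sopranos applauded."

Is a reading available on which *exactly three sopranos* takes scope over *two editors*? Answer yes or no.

No

The target quantifier *exactly three sopranos* is part of the relative clause *who praised exactly three sopranos*, which is itself inside the adjunct *once more than four violinists who praised exactly three sopranos applauded*.
Nested islands: the RC island is itself inside an adjunct island, so wide scope is doubly excluded.
So *exactly three sopranos* cannot raise high enough to outscope *two editors*; only the surface ordering *two editors* > *exactly three sopranos* is available.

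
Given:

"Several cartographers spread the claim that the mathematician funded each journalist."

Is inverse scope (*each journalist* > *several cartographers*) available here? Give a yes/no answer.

Structurally, *each journalist* is inside the complex NP *the claim that the mathematician funded each journalist*.
The complex NP is opaque for QR — the quantifier is frozen inside the noun's complement.
*each journalist* is confined to the island and cannot take scope over *several cartographers*.

No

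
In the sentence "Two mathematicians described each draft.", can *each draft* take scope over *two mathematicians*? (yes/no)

Yes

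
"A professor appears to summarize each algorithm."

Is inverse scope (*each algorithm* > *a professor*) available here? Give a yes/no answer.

Yes

*each algorithm* is inside a raising infinitive, which is transparent to QR (no CP barrier), so it behaves as a matrix argument.
QR within a single clause is free, so the lower quantifier may take scope over the higher one.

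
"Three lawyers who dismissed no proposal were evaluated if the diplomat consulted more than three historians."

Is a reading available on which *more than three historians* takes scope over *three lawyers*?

*more than three historians* sits inside the adjunct clause *if the diplomat consulted more than three historians*.
Adjunct clauses are scope islands: a quantifier inside an adjunct cannot raise into the matrix clause.
The inverse ordering *more than three historians* > *three lawyers* is therefore underivable.

No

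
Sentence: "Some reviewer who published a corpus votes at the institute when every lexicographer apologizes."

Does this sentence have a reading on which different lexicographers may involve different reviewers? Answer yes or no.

This is the *every lexicographer* > *some reviewer* reading.
The target quantifier *every lexicographer* is part of the adjunct clause *when every lexicographer apologizes*.
Scope out of an adjunct clause is unavailable: QR respects the adjunct-island constraint.
*every lexicographer* > *some reviewer* would require crossing that boundary, which is illicit.
(Only the surface reading survives: one fixed reviewer with respect to all the relevant lexicographers.)

No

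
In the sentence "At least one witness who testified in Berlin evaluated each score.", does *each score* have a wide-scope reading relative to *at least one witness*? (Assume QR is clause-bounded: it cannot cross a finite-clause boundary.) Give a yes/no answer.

*each score* sits in the matrix clause, not in the relative clause on *at least one witness*.
Since no island is crossed, the inverse ordering is licensed alongside surface scope.
So *each score* > *at least one witness* is among the available readings.

Yes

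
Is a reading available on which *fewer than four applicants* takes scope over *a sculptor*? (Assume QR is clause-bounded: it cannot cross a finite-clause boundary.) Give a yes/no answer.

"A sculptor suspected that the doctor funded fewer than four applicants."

The target quantifier *fewer than four applicants* is part of the finite complement clause *that the doctor funded fewer than four applicants*.
QR is clause-bounded, so the finite complement is a scope island for the embedded quantifier.
Hence only narrow scope for *fewer than four applicants* (under *a sculptor*) survives.

No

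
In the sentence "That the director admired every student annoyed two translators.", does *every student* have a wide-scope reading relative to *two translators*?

*every student* sits inside the sentential subject *that the director admired every student*.
Subjects — clausal subjects included — are islands for extraction, and QR is no exception.
So the wide-scope reading for *every student* is blocked.

No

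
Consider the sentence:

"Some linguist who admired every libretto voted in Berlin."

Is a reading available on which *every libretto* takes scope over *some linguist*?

*every libretto* is embedded in the relative clause *who admired every libretto*.
QR out of a relative clause is ruled out by the relative-clause island constraint.
The inverse ordering *every libretto* > *some linguist* is therefore underivable.
(Only the surface reading survives: one fixed linguist with respect to all the relevant librettos.)

No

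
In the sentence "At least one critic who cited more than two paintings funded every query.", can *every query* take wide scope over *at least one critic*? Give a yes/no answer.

Yes

*every query* sits in the matrix clause, not in the relative clause on *at least one critic*.
Nothing blocks QR of the lower DP to a position above the higher one, so inverse scope is available.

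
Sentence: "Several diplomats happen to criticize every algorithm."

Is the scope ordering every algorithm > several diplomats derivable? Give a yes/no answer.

Yes

*every algorithm* is the object of the infinitival complement of a raising predicate; raising infinitives are transparent for QR, so the two DPs are in effect clausemates.
With no island boundary between them, the object can take inverse scope over the subject via ordinary QR within the clause.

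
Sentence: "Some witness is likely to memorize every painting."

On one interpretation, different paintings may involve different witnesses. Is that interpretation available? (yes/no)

This is the *every painting* > *some witness* reading.
*every painting* is inside a raising infinitive, which is transparent to QR (no CP barrier), so it behaves as a matrix argument.
Clause-internal QR can adjoin the lower DP above the subject, yielding the inverse reading.

Yes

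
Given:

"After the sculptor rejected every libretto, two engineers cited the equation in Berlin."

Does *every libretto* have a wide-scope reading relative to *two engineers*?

No

Structurally, *every libretto* is inside the adjunct clause *after the sculptor rejected every libretto*.
The adjunct-island constraint bars QR out of an adverbial clause.
There is no licit LF on which *every libretto* c-commands *two engineers*.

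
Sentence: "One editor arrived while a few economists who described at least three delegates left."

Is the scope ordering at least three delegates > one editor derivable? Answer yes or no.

No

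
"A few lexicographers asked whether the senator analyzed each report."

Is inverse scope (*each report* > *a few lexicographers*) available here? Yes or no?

Structurally, *each report* is inside the embedded question *whether the senator analyzed each report*.
QR across an interrogative CP boundary is ruled out as a wh-island violation.
*each report* is confined to the island and cannot take scope over *a few lexicographers*.

No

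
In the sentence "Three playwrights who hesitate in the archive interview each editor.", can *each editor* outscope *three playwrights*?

*each editor* is a matrix argument; only *three playwrights* is modified by the relative clause *who hesitate in the archive*, so the RC island is irrelevant to the target quantifier.
Since no island is crossed, the inverse ordering is licensed alongside surface scope.
So *each editor* > *three playwrights* is among the available readings.

Yes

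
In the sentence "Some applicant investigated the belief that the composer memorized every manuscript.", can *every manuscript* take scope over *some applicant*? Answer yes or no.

No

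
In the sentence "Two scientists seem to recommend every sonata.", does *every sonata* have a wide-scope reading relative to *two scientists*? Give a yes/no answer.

The matrix predicate is a raising verb, whose infinitival complement is not a scope island — *every sonata* can QR into the matrix clause.
Clause-internal QR can adjoin the lower DP above the subject, yielding the inverse reading.

Yes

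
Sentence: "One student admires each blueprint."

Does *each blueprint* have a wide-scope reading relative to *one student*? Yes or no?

Yes

*each blueprint* is the matrix object and *one student* the matrix subject; the two are clausemates.
With no island boundary between them, the object can take inverse scope over the subject via ordinary QR within the clause.
So *each blueprint* > *one student* is among the available readings.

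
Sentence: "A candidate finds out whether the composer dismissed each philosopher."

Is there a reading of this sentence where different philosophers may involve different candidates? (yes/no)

No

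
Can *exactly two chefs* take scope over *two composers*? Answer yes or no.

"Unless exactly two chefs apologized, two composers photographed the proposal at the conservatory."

No

*exactly two chefs* is embedded in the adjunct clause *unless exactly two chefs apologized*.
Scope out of an adjunct clause is unavailable: QR respects the adjunct-island constraint.
There is no licit LF on which *exactly two chefs* c-commands *two composers*.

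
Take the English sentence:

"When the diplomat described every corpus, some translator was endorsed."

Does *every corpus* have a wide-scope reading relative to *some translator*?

No

The DP *every corpus* is contained in the adjunct clause *when the diplomat described every corpus*.
Adjuncts are opaque for quantifier raising; a quantifier in an adjunct stays inside it.
The ordering *every corpus* > *some translator* is therefore underivable.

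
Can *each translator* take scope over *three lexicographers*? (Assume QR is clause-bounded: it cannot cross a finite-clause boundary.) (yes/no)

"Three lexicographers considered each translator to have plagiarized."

The ECM infinitive is scope-transparent — *each translator* is free to raise above *three lexicographers*.
Since no island is crossed, the inverse ordering is licensed alongside surface scope.

Yes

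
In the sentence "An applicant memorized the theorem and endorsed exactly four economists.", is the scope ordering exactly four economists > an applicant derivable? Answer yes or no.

The target quantifier *exactly four economists* is part of one conjunct of the coordinate structure (*endorsed exactly four economists*).
QR out of a conjunct would have to apply non-ATB, which the CSC forbids.
So *exactly four economists* cannot raise to a position above *an applicant*.
(Only the surface reading survives: one fixed applicant with respect to all the relevant economists.)

No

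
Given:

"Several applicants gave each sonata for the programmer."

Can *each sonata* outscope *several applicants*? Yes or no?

Yes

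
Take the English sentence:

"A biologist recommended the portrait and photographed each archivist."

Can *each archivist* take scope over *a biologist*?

The target quantifier *each archivist* is part of one conjunct of the coordinate structure (*photographed each archivist*).
The Coordinate Structure Constraint blocks movement (including QR) out of a single conjunct.
*each archivist* > *a biologist* would require crossing that boundary, which is illicit.

No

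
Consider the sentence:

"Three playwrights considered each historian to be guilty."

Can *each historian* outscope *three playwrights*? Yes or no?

This is an ECM construction: *each historian* is the infinitival subject, Case-marked by the matrix verb, and the infinitive is transparent for QR.
Clause-internal QR can adjoin the lower DP above the subject, yielding the inverse reading.

Yes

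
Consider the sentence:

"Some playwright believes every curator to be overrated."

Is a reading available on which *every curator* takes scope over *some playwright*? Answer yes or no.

Yes

*every curator* is the subject of an ECM infinitive — the infinitival complement of an ECM verb is not a scope island, so *every curator* can raise into the matrix clause.
Ordinary QR to a clause-peripheral position gives the wide-scope LF for the lower DP.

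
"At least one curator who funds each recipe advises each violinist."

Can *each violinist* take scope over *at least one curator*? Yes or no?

*each violinist* is a matrix argument; only *at least one curator* is modified by the relative clause *who funds each recipe*, so the RC island is irrelevant to the target quantifier.
With no island boundary between them, the object can take inverse scope over the subject via ordinary QR within the clause.

Yes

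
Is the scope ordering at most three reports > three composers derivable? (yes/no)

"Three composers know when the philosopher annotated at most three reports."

No

*at most three reports* sits inside the embedded question *when the philosopher annotated at most three reports*.
An indirect question is a wh-island; the filled [Spec,CP] blocks QR across the CP edge.
The inverse ordering *at most three reports* > *three composers* is therefore underivable.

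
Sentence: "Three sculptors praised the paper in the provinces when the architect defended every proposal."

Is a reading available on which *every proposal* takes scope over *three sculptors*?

No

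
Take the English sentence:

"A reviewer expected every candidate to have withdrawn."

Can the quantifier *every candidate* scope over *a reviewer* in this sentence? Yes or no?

Yes

*every candidate* is the subject of an ECM infinitive — the infinitival complement of an ECM verb is not a scope island, so *every candidate* can raise into the matrix clause.
Ordinary QR to a clause-peripheral position gives the wide-scope LF for the lower DP.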